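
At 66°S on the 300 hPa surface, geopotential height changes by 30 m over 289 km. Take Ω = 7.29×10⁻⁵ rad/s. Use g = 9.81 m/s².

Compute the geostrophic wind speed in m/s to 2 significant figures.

7.6 m/s

Coriolis parameter at 66°S:
f = 2Ω sin φ = 2 × 7.29×10⁻⁵ × sin 66° = 1.33×10⁻⁴ s⁻¹
Height gradient: |∂Z/∂n| = 30 m / 289000 m = 1.04×10⁻⁴
On a pressure surface, geostrophic balance gives V_g = (g/f)|∂Z/∂n|:
V_g = 9.81 × 1.04×10⁻⁴ / 1.33×10⁻⁴ = 7.65 m/s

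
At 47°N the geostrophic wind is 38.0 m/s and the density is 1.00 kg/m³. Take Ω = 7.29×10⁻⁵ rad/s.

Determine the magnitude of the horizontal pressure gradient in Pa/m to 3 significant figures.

Coriolis parameter at 47°N:
f = 2Ω sin φ = 2 × 7.29×10⁻⁵ × sin 47° = 1.07×10⁻⁴ s⁻¹
Geostrophic balance rearranged: |∂P/∂n| = f ρ V_g
|∂P/∂n| = 1.07×10⁻⁴ × 1.00 × 38.0 = 4.05×10⁻³ Pa/m

4.05×10⁻³ Pa/m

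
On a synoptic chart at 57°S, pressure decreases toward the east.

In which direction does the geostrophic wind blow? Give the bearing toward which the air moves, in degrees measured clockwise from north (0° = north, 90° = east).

000°

The pressure-gradient force points toward the east (bearing 090°).
Geostrophic balance: in the Southern Hemisphere the Coriolis force deflects motion to the left, so the geostrophic wind blows 90° to the left of the pressure-gradient force (low pressure on the right).
Rotating 090° by 90° counterclockwise gives 000° — the wind blows toward the north.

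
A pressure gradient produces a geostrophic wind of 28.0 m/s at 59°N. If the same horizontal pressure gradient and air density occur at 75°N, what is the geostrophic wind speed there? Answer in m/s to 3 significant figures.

With the same pressure gradient and density, V_g ∝ 1/f ∝ 1/sin φ.
V₂ = V₁ · sin φ₁ / sin φ₂ = 28.0 × sin 59° / sin 75°
V₂ = 28.0 × 0.8572/0.9659 = 24.8 m/s

24.8 m/s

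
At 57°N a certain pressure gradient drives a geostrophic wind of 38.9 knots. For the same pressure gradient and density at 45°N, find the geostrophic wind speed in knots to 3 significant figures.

46.1 knots

With the same pressure gradient and density, V_g ∝ 1/f ∝ 1/sin φ.
V₂ = V₁ · sin φ₁ / sin φ₂ = 38.9 × sin 57° / sin 45°
V₂ = 38.9 × 0.8387/0.7071 = 46.1 knots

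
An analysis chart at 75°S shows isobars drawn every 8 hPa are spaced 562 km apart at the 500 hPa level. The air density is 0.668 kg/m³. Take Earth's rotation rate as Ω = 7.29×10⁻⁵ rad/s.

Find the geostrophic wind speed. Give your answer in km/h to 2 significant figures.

54 km/h

Coriolis parameter at 75°S:
f = 2Ω sin φ = 2 × 7.29×10⁻⁵ × sin 75° = 1.41×10⁻⁴ s⁻¹
Pressure gradient: |∂P/∂n| = 800 Pa / 562000 m = 1.42×10⁻³ Pa/m
Geostrophic balance (pressure-gradient force = Coriolis force):
V_g = (1/(fρ)) |∂P/∂n| = 1.42×10⁻³ / (1.41×10⁻⁴ × 0.668) = 15.1 m/s
Converting: 15.1 m/s × 3.6 = 54 km/h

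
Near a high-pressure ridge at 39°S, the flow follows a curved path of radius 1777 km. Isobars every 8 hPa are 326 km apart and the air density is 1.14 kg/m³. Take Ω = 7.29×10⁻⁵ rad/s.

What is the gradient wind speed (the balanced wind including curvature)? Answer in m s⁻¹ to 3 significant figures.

28.4 m s⁻¹

Coriolis parameter at 39°S:
f = 2Ω sin φ = 2 × 7.29×10⁻⁵ × sin 39° = 9.18×10⁻⁵ s⁻¹
Pressure gradient: |∂P/∂n| = 800 Pa / 326000 m = 2.45×10⁻³ Pa/m
Geostrophic speed: V_g = |∂P/∂n|/(fρ) = 2.45×10⁻³/(9.18×10⁻⁵ × 1.14) = 23.5 m/s
Around a high, pressure-gradient force acts outward with centrifugal, so Coriolis balances both:
fV = (1/ρ)|∂P/∂n| + V²/R  →  V² − fR·V + fR·V_g = 0
With fR = 9.18×10⁻⁵ × 1777×10³ m = 163 m/s:
V = [fR − √((fR)² − 4 fR V_g)]/2 = [163 − √(163² − 4×163×23.5)]/2 = 28.4 m/s
Supergeostrophic (V > V_g = 23.5 m/s), as expected around a high.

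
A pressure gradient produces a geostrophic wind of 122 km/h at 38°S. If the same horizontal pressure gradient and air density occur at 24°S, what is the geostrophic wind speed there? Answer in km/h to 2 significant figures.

With the same pressure gradient and density, V_g ∝ 1/f ∝ 1/sin φ.
V₂ = V₁ · sin φ₁ / sin φ₂ = 122 × sin 38° / sin 24°
V₂ = 122 × 0.6157/0.4067 = 180 km/h

180 km/h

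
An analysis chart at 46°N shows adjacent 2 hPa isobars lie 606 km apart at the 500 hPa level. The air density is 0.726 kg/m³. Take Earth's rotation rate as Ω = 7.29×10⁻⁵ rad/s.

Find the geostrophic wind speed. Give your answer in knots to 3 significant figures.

8.43 knots

Coriolis parameter at 46°N:
f = 2Ω sin φ = 2 × 7.29×10⁻⁵ × sin 46° = 1.05×10⁻⁴ s⁻¹
Pressure gradient: |∂P/∂n| = 200 Pa / 606000 m = 3.30×10⁻⁴ Pa/m
Geostrophic balance (pressure-gradient force = Coriolis force):
V_g = (1/(fρ)) |∂P/∂n| = 3.30×10⁻⁴ / (1.05×10⁻⁴ × 0.726) = 4.33 m/s
Converting: 4.33 m/s × 1.944 = 8.43 knots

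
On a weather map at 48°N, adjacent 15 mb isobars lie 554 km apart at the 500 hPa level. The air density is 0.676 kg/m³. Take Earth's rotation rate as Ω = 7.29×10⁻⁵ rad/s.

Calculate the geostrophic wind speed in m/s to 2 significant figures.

37 m/s

Coriolis parameter at 48°N:
f = 2Ω sin φ = 2 × 7.29×10⁻⁵ × sin 48° = 1.08×10⁻⁴ s⁻¹
Pressure gradient: |∂P/∂n| = 1500 Pa / 554000 m = 2.71×10⁻³ Pa/m
Geostrophic balance (pressure-gradient force = Coriolis force):
V_g = (1/(fρ)) |∂P/∂n| = 2.71×10⁻³ / (1.08×10⁻⁴ × 0.676) = 37.0 m/s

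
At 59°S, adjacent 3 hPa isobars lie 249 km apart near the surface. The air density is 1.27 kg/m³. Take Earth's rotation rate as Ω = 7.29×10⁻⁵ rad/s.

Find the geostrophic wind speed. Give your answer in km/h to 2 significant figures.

27 km/h

Coriolis parameter at 59°S:
f = 2Ω sin φ = 2 × 7.29×10⁻⁵ × sin 59° = 1.25×10⁻⁴ s⁻¹
Pressure gradient: |∂P/∂n| = 300 Pa / 249000 m = 1.20×10⁻³ Pa/m
Geostrophic balance (pressure-gradient force = Coriolis force):
V_g = (1/(fρ)) |∂P/∂n| = 1.20×10⁻³ / (1.25×10⁻⁴ × 1.27) = 7.59 m/s
Converting: 7.59 m/s × 3.6 = 27 km/h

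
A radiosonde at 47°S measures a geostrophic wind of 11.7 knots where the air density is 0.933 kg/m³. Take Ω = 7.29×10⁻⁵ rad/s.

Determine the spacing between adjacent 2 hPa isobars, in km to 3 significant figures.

334 km

Coriolis parameter at 47°S:
f = 2Ω sin φ = 2 × 7.29×10⁻⁵ × sin 47° = 1.07×10⁻⁴ s⁻¹
Wind speed in SI: 11.7 knots = 6.02 m/s
Geostrophic balance rearranged: |∂P/∂n| = f ρ V_g
|∂P/∂n| = 1.07×10⁻⁴ × 0.933 × 6.02 = 5.99×10⁻⁴ Pa/m
Isobar spacing: Δn = ΔP/|∂P/∂n| = 200 Pa / 5.99×10⁻⁴ Pa/m = 333995 m ≈ 334 km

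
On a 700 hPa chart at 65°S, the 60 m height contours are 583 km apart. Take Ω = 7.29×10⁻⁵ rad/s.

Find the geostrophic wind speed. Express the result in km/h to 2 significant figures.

28 km/h

Coriolis parameter at 65°S:
f = 2Ω sin φ = 2 × 7.29×10⁻⁵ × sin 65° = 1.32×10⁻⁴ s⁻¹
Height gradient: |∂Z/∂n| = 60 m / 583000 m = 1.03×10⁻⁴
On a pressure surface, geostrophic balance gives V_g = (g/f)|∂Z/∂n|:
V_g = 9.81 × 1.03×10⁻⁴ / 1.32×10⁻⁴ = 7.64 m/s
Converting: 7.64 m/s × 3.6 = 28 km/h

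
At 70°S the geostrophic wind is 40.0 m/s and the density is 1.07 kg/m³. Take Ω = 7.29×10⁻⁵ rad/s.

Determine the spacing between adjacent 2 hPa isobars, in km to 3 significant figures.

Coriolis parameter at 70°S:
f = 2Ω sin φ = 2 × 7.29×10⁻⁵ × sin 70° = 1.37×10⁻⁴ s⁻¹
Geostrophic balance rearranged: |∂P/∂n| = f ρ V_g
|∂P/∂n| = 1.37×10⁻⁴ × 1.07 × 40.0 = 5.86×10⁻³ Pa/m
Isobar spacing: Δn = ΔP/|∂P/∂n| = 200 Pa / 5.86×10⁻³ Pa/m = 34107 m ≈ 34.1 km

34.1 km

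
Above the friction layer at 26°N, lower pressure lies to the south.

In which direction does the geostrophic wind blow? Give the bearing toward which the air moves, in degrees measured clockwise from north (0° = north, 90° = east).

270°

The pressure-gradient force points toward the south (bearing 180°).
Geostrophic balance: in the Northern Hemisphere the Coriolis force deflects motion to the right, so the geostrophic wind blows 90° to the right of the pressure-gradient force (low pressure on the left).
Rotating 180° by 90° clockwise gives 270° — the wind blows toward the west.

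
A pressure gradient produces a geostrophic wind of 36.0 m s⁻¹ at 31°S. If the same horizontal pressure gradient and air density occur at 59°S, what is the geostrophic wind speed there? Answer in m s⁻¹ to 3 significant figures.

With the same pressure gradient and density, V_g ∝ 1/f ∝ 1/sin φ.
V₂ = V₁ · sin φ₁ / sin φ₂ = 36.0 × sin 31° / sin 59°
V₂ = 36.0 × 0.5150/0.8572 = 21.6 m s⁻¹

21.6 m s⁻¹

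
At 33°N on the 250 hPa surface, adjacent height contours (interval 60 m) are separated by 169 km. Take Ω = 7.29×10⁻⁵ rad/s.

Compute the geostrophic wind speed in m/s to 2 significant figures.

Coriolis parameter at 33°N:
f = 2Ω sin φ = 2 × 7.29×10⁻⁵ × sin 33° = 7.94×10⁻⁵ s⁻¹
Height gradient: |∂Z/∂n| = 60 m / 169000 m = 3.55×10⁻⁴
On a pressure surface, geostrophic balance gives V_g = (g/f)|∂Z/∂n|:
V_g = 9.81 × 3.55×10⁻⁴ / 7.94×10⁻⁵ = 43.9 m/s

44 m/s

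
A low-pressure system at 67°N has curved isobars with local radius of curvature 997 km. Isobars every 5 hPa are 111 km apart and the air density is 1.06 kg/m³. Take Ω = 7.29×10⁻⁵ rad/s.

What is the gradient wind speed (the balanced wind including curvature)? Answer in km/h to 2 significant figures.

95 km/h

Coriolis parameter at 67°N:
f = 2Ω sin φ = 2 × 7.29×10⁻⁵ × sin 67° = 1.34×10⁻⁴ s⁻¹
Pressure gradient: |∂P/∂n| = 500 Pa / 111000 m = 4.50×10⁻³ Pa/m
Geostrophic speed: V_g = |∂P/∂n|/(fρ) = 4.50×10⁻³/(1.34×10⁻⁴ × 1.06) = 31.7 m/s
Around a low, centrifugal force acts outward with Coriolis, so pressure-gradient force balances both:
(1/ρ)|∂P/∂n| = fV + V²/R  →  V² + fR·V − fR·V_g = 0
With fR = 1.34×10⁻⁴ × 997×10³ m = 134 m/s:
V = [−fR + √((fR)² + 4 fR V_g)]/2 = [−134 + √(134² + 4×134×31.7)]/2 = 26.4 m/s
Subgeostrophic (V < V_g = 31.7 m/s), as expected around a low.
Converting: 26.4 m/s × 3.6 = 95 km/h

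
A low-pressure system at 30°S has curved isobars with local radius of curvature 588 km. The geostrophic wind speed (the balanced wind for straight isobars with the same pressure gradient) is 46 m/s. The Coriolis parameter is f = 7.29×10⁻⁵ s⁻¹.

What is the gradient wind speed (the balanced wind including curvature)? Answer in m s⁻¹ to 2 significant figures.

28 m s⁻¹

Around a low, centrifugal force acts outward with Coriolis, so pressure-gradient force balances both:
(1/ρ)|∂P/∂n| = fV + V²/R  →  V² + fR·V − fR·V_g = 0
With fR = 7.29×10⁻⁵ × 588×10³ m = 42.9 m/s:
V = [−fR + √((fR)² + 4 fR V_g)]/2 = [−42.9 + √(42.9² + 4×42.9×46)]/2 = 27.9 m/s
Subgeostrophic (V < V_g = 46 m/s), as expected around a low.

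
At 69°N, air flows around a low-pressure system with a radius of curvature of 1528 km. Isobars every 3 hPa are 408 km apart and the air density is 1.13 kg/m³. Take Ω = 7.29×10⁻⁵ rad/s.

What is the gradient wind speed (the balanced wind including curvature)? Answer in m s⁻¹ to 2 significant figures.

4.7 m s⁻¹

Coriolis parameter at 69°N:
f = 2Ω sin φ = 2 × 7.29×10⁻⁵ × sin 69° = 1.36×10⁻⁴ s⁻¹
Pressure gradient: |∂P/∂n| = 300 Pa / 408000 m = 7.35×10⁻⁴ Pa/m
Geostrophic speed: V_g = |∂P/∂n|/(fρ) = 7.35×10⁻⁴/(1.36×10⁻⁴ × 1.13) = 4.78 m/s
Around a low, centrifugal force acts outward with Coriolis, so pressure-gradient force balances both:
(1/ρ)|∂P/∂n| = fV + V²/R  →  V² + fR·V − fR·V_g = 0
With fR = 1.36×10⁻⁴ × 1528×10³ m = 208 m/s:
V = [−fR + √((fR)² + 4 fR V_g)]/2 = [−208 + √(208² + 4×208×4.78)]/2 = 4.68 m/s
Subgeostrophic (V < V_g = 4.78 m/s), as expected around a low.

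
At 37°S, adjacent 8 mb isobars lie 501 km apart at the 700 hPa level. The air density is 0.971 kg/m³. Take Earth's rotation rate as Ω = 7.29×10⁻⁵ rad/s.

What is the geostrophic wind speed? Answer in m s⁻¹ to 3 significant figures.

Coriolis parameter at 37°S:
f = 2Ω sin φ = 2 × 7.29×10⁻⁵ × sin 37° = 8.77×10⁻⁵ s⁻¹
Pressure gradient: |∂P/∂n| = 800 Pa / 501000 m = 1.60×10⁻³ Pa/m
Geostrophic balance (pressure-gradient force = Coriolis force):
V_g = (1/(fρ)) |∂P/∂n| = 1.60×10⁻³ / (8.77×10⁻⁵ × 0.971) = 18.7 m/s

18.7 m s⁻¹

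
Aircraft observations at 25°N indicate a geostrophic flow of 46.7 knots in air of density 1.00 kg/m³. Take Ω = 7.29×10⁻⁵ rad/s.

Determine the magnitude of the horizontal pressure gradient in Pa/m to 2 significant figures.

Coriolis parameter at 25°N:
f = 2Ω sin φ = 2 × 7.29×10⁻⁵ × sin 25° = 6.16×10⁻⁵ s⁻¹
Wind speed in SI: 46.7 knots = 24.0 m/s
Geostrophic balance rearranged: |∂P/∂n| = f ρ V_g
|∂P/∂n| = 6.16×10⁻⁵ × 1.00 × 24.0 = 1.48×10⁻³ Pa/m

1.5×10⁻³ Pa/m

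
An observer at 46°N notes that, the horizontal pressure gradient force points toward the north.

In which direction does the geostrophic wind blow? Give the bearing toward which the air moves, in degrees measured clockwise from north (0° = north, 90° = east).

090°

The pressure-gradient force points toward the north (bearing 000°).
Geostrophic balance: in the Northern Hemisphere the Coriolis force deflects motion to the right, so the geostrophic wind blows 90° to the right of the pressure-gradient force (low pressure on the left).
Rotating 000° by 90° clockwise gives 090° — the wind blows toward the east.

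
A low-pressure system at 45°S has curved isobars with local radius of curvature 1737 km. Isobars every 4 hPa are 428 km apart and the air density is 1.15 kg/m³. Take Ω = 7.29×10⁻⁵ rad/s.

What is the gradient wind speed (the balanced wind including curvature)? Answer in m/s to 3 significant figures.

Coriolis parameter at 45°S:
f = 2Ω sin φ = 2 × 7.29×10⁻⁵ × sin 45° = 1.03×10⁻⁴ s⁻¹
Pressure gradient: |∂P/∂n| = 400 Pa / 428000 m = 9.35×10⁻⁴ Pa/m
Geostrophic speed: V_g = |∂P/∂n|/(fρ) = 9.35×10⁻⁴/(1.03×10⁻⁴ × 1.15) = 7.88 m/s
Around a low, centrifugal force acts outward with Coriolis, so pressure-gradient force balances both:
(1/ρ)|∂P/∂n| = fV + V²/R  →  V² + fR·V − fR·V_g = 0
With fR = 1.03×10⁻⁴ × 1737×10³ m = 179 m/s:
V = [−fR + √((fR)² + 4 fR V_g)]/2 = [−179 + √(179² + 4×179×7.88)]/2 = 7.56 m/s
Subgeostrophic (V < V_g = 7.88 m/s), as expected around a low.

7.56 m/s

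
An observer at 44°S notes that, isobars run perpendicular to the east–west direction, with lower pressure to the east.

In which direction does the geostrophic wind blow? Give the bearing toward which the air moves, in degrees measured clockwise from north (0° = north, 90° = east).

The pressure-gradient force points toward the east (bearing 090°).
Geostrophic balance: in the Southern Hemisphere the Coriolis force deflects motion to the left, so the geostrophic wind blows 90° to the left of the pressure-gradient force (low pressure on the right).
Rotating 090° by 90° counterclockwise gives 000° — the wind blows toward the north.

000°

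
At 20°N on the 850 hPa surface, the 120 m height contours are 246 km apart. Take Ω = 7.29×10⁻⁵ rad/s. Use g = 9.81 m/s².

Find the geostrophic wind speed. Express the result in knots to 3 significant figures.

Coriolis parameter at 20°N:
f = 2Ω sin φ = 2 × 7.29×10⁻⁵ × sin 20° = 4.99×10⁻⁵ s⁻¹
Height gradient: |∂Z/∂n| = 120 m / 246000 m = 4.88×10⁻⁴
On a pressure surface, geostrophic balance gives V_g = (g/f)|∂Z/∂n|:
V_g = 9.81 × 4.88×10⁻⁴ / 4.99×10⁻⁵ = 96.0 m/s
Converting: 96.0 m/s × 1.944 = 187 knots

187 knots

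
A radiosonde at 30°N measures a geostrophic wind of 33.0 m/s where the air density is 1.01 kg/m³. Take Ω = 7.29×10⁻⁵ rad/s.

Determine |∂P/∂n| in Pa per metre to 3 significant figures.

Coriolis parameter at 30°N:
f = 2Ω sin φ = 2 × 7.29×10⁻⁵ × sin 30° = 7.29×10⁻⁵ s⁻¹
Geostrophic balance rearranged: |∂P/∂n| = f ρ V_g
|∂P/∂n| = 7.29×10⁻⁵ × 1.01 × 33.0 = 2.43×10⁻³ Pa/m

2.43×10⁻³ Pa/m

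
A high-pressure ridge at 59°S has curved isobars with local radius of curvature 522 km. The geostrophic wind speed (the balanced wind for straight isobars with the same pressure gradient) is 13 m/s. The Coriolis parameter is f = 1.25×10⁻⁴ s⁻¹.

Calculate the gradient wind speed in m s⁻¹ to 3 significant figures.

17.9 m s⁻¹

Around a high, pressure-gradient force acts outward with centrifugal, so Coriolis balances both:
fV = (1/ρ)|∂P/∂n| + V²/R  →  V² − fR·V + fR·V_g = 0
With fR = 1.25×10⁻⁴ × 522×10³ m = 65.2 m/s:
V = [fR − √((fR)² − 4 fR V_g)]/2 = [65.2 − √(65.2² − 4×65.2×13)]/2 = 17.9 m/s
Supergeostrophic (V > V_g = 13 m/s), as expected around a high.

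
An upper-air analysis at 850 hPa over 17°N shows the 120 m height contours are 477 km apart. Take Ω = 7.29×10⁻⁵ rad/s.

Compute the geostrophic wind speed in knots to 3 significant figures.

Coriolis parameter at 17°N:
f = 2Ω sin φ = 2 × 7.29×10⁻⁵ × sin 17° = 4.26×10⁻⁵ s⁻¹
Height gradient: |∂Z/∂n| = 120 m / 477000 m = 2.52×10⁻⁴
On a pressure surface, geostrophic balance gives V_g = (g/f)|∂Z/∂n|:
V_g = 9.81 × 2.52×10⁻⁴ / 4.26×10⁻⁵ = 57.9 m/s
Converting: 57.9 m/s × 1.944 = 113 knots

113 knots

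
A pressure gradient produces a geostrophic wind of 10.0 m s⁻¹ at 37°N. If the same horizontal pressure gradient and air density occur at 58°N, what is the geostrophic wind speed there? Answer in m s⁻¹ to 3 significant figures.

With the same pressure gradient and density, V_g ∝ 1/f ∝ 1/sin φ.
V₂ = V₁ · sin φ₁ / sin φ₂ = 10.0 × sin 37° / sin 58°
V₂ = 10.0 × 0.6018/0.8480 = 7.10 m s⁻¹

7.10 m s⁻¹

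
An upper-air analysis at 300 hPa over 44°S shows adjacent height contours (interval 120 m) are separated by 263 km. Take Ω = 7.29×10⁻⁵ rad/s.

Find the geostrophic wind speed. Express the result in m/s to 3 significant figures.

44.2 m/s

Coriolis parameter at 44°S:
f = 2Ω sin φ = 2 × 7.29×10⁻⁵ × sin 44° = 1.01×10⁻⁴ s⁻¹
Height gradient: |∂Z/∂n| = 120 m / 263000 m = 4.56×10⁻⁴
On a pressure surface, geostrophic balance gives V_g = (g/f)|∂Z/∂n|:
V_g = 9.81 × 4.56×10⁻⁴ / 1.01×10⁻⁴ = 44.2 m/s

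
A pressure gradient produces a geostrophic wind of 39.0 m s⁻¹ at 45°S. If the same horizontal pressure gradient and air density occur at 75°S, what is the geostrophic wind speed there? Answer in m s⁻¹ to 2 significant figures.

29 m s⁻¹

With the same pressure gradient and density, V_g ∝ 1/f ∝ 1/sin φ.
V₂ = V₁ · sin φ₁ / sin φ₂ = 39.0 × sin 45° / sin 75°
V₂ = 39.0 × 0.7071/0.9659 = 29 m s⁻¹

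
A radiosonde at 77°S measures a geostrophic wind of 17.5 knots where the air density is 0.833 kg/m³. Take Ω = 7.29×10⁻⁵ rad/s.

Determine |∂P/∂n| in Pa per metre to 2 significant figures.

1.1×10⁻³ Pa/m

Coriolis parameter at 77°S:
f = 2Ω sin φ = 2 × 7.29×10⁻⁵ × sin 77° = 1.42×10⁻⁴ s⁻¹
Wind speed in SI: 17.5 knots = 9.00 m/s
Geostrophic balance rearranged: |∂P/∂n| = f ρ V_g
|∂P/∂n| = 1.42×10⁻⁴ × 0.833 × 9.00 = 1.07×10⁻³ Pa/m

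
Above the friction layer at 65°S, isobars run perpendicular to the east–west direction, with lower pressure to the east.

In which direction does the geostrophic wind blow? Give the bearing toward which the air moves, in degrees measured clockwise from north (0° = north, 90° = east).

000°

The pressure-gradient force points toward the east (bearing 090°).
Geostrophic balance: in the Southern Hemisphere the Coriolis force deflects motion to the left, so the geostrophic wind blows 90° to the left of the pressure-gradient force (low pressure on the right).
Rotating 090° by 90° counterclockwise gives 000° — the wind blows toward the north.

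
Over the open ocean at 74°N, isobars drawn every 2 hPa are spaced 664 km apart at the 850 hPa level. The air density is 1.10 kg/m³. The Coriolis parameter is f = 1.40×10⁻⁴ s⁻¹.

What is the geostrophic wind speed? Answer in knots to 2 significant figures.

3.8 knots

Pressure gradient: |∂P/∂n| = 200 Pa / 664000 m = 3.01×10⁻⁴ Pa/m
Geostrophic balance (pressure-gradient force = Coriolis force):
V_g = (1/(fρ)) |∂P/∂n| = 3.01×10⁻⁴ / (1.40×10⁻⁴ × 1.10) = 1.96 m/s
Converting: 1.96 m/s × 1.944 = 3.8 knots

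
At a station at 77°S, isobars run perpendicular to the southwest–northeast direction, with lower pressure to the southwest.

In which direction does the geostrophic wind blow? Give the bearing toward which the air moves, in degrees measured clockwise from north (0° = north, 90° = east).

135°

The pressure-gradient force points toward the southwest (bearing 225°).
Geostrophic balance: in the Southern Hemisphere the Coriolis force deflects motion to the left, so the geostrophic wind blows 90° to the left of the pressure-gradient force (low pressure on the right).
Rotating 225° by 90° counterclockwise gives 135° — the wind blows toward the southeast.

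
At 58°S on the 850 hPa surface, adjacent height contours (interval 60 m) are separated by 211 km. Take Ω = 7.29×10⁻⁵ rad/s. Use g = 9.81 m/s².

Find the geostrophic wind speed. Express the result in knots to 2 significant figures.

Coriolis parameter at 58°S:
f = 2Ω sin φ = 2 × 7.29×10⁻⁵ × sin 58° = 1.24×10⁻⁴ s⁻¹
Height gradient: |∂Z/∂n| = 60 m / 211000 m = 2.84×10⁻⁴
On a pressure surface, geostrophic balance gives V_g = (g/f)|∂Z/∂n|:
V_g = 9.81 × 2.84×10⁻⁴ / 1.24×10⁻⁴ = 22.6 m/s
Converting: 22.6 m/s × 1.944 = 44 knots

44 knots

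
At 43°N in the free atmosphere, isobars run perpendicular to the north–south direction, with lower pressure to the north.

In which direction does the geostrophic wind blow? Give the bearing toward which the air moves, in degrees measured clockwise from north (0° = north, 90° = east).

The pressure-gradient force points toward the north (bearing 000°).
Geostrophic balance: in the Northern Hemisphere the Coriolis force deflects motion to the right, so the geostrophic wind blows 90° to the right of the pressure-gradient force (low pressure on the left).
Rotating 000° by 90° clockwise gives 090° — the wind blows toward the east.

090°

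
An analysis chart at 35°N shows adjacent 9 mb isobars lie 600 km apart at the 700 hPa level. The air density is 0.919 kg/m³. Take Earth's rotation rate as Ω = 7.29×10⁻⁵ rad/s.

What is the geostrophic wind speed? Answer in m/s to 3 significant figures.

Coriolis parameter at 35°N:
f = 2Ω sin φ = 2 × 7.29×10⁻⁵ × sin 35° = 8.36×10⁻⁵ s⁻¹
Pressure gradient: |∂P/∂n| = 900 Pa / 600000 m = 1.50×10⁻³ Pa/m
Geostrophic balance (pressure-gradient force = Coriolis force):
V_g = (1/(fρ)) |∂P/∂n| = 1.50×10⁻³ / (8.36×10⁻⁵ × 0.919) = 19.5 m/s

19.5 m/s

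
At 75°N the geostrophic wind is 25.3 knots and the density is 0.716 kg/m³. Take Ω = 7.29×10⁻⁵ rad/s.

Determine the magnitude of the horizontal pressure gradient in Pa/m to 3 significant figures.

1.31×10⁻³ Pa/m

Coriolis parameter at 75°N:
f = 2Ω sin φ = 2 × 7.29×10⁻⁵ × sin 75° = 1.41×10⁻⁴ s⁻¹
Wind speed in SI: 25.3 knots = 13.0 m/s
Geostrophic balance rearranged: |∂P/∂n| = f ρ V_g
|∂P/∂n| = 1.41×10⁻⁴ × 0.716 × 13.0 = 1.31×10⁻³ Pa/m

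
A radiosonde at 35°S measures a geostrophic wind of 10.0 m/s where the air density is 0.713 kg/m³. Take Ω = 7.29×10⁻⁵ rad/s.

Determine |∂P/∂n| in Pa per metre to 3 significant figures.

5.96×10⁻⁴ Pa/m

Coriolis parameter at 35°S:
f = 2Ω sin φ = 2 × 7.29×10⁻⁵ × sin 35° = 8.36×10⁻⁵ s⁻¹
Geostrophic balance rearranged: |∂P/∂n| = f ρ V_g
|∂P/∂n| = 8.36×10⁻⁵ × 0.713 × 10.0 = 5.96×10⁻⁴ Pa/m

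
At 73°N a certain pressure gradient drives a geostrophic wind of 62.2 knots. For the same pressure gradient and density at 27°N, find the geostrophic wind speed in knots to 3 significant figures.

131 knots

With the same pressure gradient and density, V_g ∝ 1/f ∝ 1/sin φ.
V₂ = V₁ · sin φ₁ / sin φ₂ = 62.2 × sin 73° / sin 27°
V₂ = 62.2 × 0.9563/0.4540 = 131 knots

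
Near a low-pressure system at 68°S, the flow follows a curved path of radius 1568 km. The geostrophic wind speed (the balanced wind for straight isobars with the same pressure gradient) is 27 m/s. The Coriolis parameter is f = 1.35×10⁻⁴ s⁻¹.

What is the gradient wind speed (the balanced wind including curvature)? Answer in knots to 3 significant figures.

47.1 knots

Around a low, centrifugal force acts outward with Coriolis, so pressure-gradient force balances both:
(1/ρ)|∂P/∂n| = fV + V²/R  →  V² + fR·V − fR·V_g = 0
With fR = 1.35×10⁻⁴ × 1568×10³ m = 212 m/s:
V = [−fR + √((fR)² + 4 fR V_g)]/2 = [−212 + √(212² + 4×212×27)]/2 = 24.2 m/s
Subgeostrophic (V < V_g = 27 m/s), as expected around a low.
Converting: 24.2 m/s × 1.944 = 47.1 knots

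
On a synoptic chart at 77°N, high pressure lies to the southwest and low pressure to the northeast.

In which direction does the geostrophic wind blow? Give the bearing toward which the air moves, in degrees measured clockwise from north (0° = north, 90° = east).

135°

The pressure-gradient force points toward the northeast (bearing 045°).
Geostrophic balance: in the Northern Hemisphere the Coriolis force deflects motion to the right, so the geostrophic wind blows 90° to the right of the pressure-gradient force (low pressure on the left).
Rotating 045° by 90° clockwise gives 135° — the wind blows toward the southeast.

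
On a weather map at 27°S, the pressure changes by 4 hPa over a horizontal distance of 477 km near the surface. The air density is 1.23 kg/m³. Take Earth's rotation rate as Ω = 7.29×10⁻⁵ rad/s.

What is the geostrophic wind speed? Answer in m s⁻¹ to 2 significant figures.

10 m s⁻¹

Coriolis parameter at 27°S:
f = 2Ω sin φ = 2 × 7.29×10⁻⁵ × sin 27° = 6.62×10⁻⁵ s⁻¹
Pressure gradient: |∂P/∂n| = 400 Pa / 477000 m = 8.39×10⁻⁴ Pa/m
Geostrophic balance (pressure-gradient force = Coriolis force):
V_g = (1/(fρ)) |∂P/∂n| = 8.39×10⁻⁴ / (6.62×10⁻⁵ × 1.23) = 10.3 m/s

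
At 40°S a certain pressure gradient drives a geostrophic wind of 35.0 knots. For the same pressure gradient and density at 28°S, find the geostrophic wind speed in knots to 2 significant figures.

With the same pressure gradient and density, V_g ∝ 1/f ∝ 1/sin φ.
V₂ = V₁ · sin φ₁ / sin φ₂ = 35.0 × sin 40° / sin 28°
V₂ = 35.0 × 0.6428/0.4695 = 48 knots

48 knots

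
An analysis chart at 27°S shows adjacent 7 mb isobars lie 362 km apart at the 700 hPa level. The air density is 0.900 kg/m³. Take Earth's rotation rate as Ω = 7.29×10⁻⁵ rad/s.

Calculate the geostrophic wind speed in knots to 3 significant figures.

63.1 knots

Coriolis parameter at 27°S:
f = 2Ω sin φ = 2 × 7.29×10⁻⁵ × sin 27° = 6.62×10⁻⁵ s⁻¹
Pressure gradient: |∂P/∂n| = 700 Pa / 362000 m = 1.93×10⁻³ Pa/m
Geostrophic balance (pressure-gradient force = Coriolis force):
V_g = (1/(fρ)) |∂P/∂n| = 1.93×10⁻³ / (6.62×10⁻⁵ × 0.900) = 32.5 m/s
Converting: 32.5 m/s × 1.944 = 63.1 knots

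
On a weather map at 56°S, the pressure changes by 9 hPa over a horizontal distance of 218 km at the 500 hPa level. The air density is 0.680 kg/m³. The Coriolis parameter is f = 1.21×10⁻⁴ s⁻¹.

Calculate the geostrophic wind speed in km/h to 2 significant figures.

Pressure gradient: |∂P/∂n| = 900 Pa / 218000 m = 4.13×10⁻³ Pa/m
Geostrophic balance (pressure-gradient force = Coriolis force):
V_g = (1/(fρ)) |∂P/∂n| = 4.13×10⁻³ / (1.21×10⁻⁴ × 0.680) = 50.2 m/s
Converting: 50.2 m/s × 3.6 = 180 km/h

180 km/h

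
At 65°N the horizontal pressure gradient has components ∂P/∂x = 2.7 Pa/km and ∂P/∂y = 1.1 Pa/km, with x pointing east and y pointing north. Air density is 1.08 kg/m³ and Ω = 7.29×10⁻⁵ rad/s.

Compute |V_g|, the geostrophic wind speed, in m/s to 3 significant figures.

20.4 m/s

Coriolis parameter at 65°N:
f = 2Ω sin φ = 2 × 7.29×10⁻⁵ × sin 65° = 1.32×10⁻⁴ s⁻¹
Component geostrophic relations (x east, y north):
u_g = −(1/(fρ)) ∂P/∂y,  v_g = (1/(fρ)) ∂P/∂x
u_g = −(1.1×10⁻³)/(1.32×10⁻⁴ × 1.08) = −7.71 m/s;  v_g = (2.7×10⁻³)/(1.32×10⁻⁴ × 1.08) = 18.9 m/s
|V_g| = √(u_g² + v_g²) = 20.4 m/s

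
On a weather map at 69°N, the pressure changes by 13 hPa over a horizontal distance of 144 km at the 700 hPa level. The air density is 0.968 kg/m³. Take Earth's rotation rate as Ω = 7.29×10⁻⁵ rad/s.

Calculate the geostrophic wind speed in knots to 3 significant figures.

Coriolis parameter at 69°N:
f = 2Ω sin φ = 2 × 7.29×10⁻⁵ × sin 69° = 1.36×10⁻⁴ s⁻¹
Pressure gradient: |∂P/∂n| = 1300 Pa / 144000 m = 9.03×10⁻³ Pa/m
Geostrophic balance (pressure-gradient force = Coriolis force):
V_g = (1/(fρ)) |∂P/∂n| = 9.03×10⁻³ / (1.36×10⁻⁴ × 0.968) = 68.5 m/s
Converting: 68.5 m/s × 1.944 = 133 knots

133 knots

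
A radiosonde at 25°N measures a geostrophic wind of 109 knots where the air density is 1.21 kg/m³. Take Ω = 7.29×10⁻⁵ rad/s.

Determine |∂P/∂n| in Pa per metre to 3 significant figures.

Coriolis parameter at 25°N:
f = 2Ω sin φ = 2 × 7.29×10⁻⁵ × sin 25° = 6.16×10⁻⁵ s⁻¹
Wind speed in SI: 109 knots = 56.1 m/s
Geostrophic balance rearranged: |∂P/∂n| = f ρ V_g
|∂P/∂n| = 6.16×10⁻⁵ × 1.21 × 56.1 = 4.18×10⁻³ Pa/m

4.18×10⁻³ Pa/m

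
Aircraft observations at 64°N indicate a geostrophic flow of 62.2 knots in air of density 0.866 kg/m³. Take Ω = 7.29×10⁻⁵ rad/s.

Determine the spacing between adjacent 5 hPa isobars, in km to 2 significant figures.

140 km

Coriolis parameter at 64°N:
f = 2Ω sin φ = 2 × 7.29×10⁻⁵ × sin 64° = 1.31×10⁻⁴ s⁻¹
Wind speed in SI: 62.2 knots = 32.0 m/s
Geostrophic balance rearranged: |∂P/∂n| = f ρ V_g
|∂P/∂n| = 1.31×10⁻⁴ × 0.866 × 32.0 = 3.63×10⁻³ Pa/m
Isobar spacing: Δn = ΔP/|∂P/∂n| = 500 Pa / 3.63×10⁻³ Pa/m = 137691 m ≈ 140 km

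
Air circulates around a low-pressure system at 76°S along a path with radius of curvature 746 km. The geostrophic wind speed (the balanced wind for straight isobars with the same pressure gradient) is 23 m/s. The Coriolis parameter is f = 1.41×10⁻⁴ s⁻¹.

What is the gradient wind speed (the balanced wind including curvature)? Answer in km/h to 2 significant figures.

70 km/h

Around a low, centrifugal force acts outward with Coriolis, so pressure-gradient force balances both:
(1/ρ)|∂P/∂n| = fV + V²/R  →  V² + fR·V − fR·V_g = 0
With fR = 1.41×10⁻⁴ × 746×10³ m = 105 m/s:
V = [−fR + √((fR)² + 4 fR V_g)]/2 = [−105 + √(105² + 4×105×23)]/2 = 19.4 m/s
Subgeostrophic (V < V_g = 23 m/s), as expected around a low.
Converting: 19.4 m/s × 3.6 = 70 km/h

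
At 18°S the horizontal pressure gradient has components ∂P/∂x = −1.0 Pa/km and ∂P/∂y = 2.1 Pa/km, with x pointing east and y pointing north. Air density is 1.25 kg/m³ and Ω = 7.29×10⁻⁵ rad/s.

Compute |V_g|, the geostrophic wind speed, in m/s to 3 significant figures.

41.3 m/s

Coriolis parameter at 18°S:
f = 2Ω sin φ = 2 × 7.29×10⁻⁵ × sin 18° = 4.51×10⁻⁵ s⁻¹
In the Southern Hemisphere f is negative: f = −4.51×10⁻⁵ s⁻¹.
Component geostrophic relations (x east, y north):
u_g = −(1/(fρ)) ∂P/∂y,  v_g = (1/(fρ)) ∂P/∂x
u_g = −(2.1×10⁻³)/(−4.51×10⁻⁵ × 1.25) = 37.3 m/s;  v_g = (−1.0×10⁻³)/(−4.51×10⁻⁵ × 1.25) = 17.8 m/s
|V_g| = √(u_g² + v_g²) = 41.3 m/s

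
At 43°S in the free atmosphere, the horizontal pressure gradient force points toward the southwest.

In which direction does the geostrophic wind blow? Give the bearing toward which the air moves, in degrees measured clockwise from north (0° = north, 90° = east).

The pressure-gradient force points toward the southwest (bearing 225°).
Geostrophic balance: in the Southern Hemisphere the Coriolis force deflects motion to the left, so the geostrophic wind blows 90° to the left of the pressure-gradient force (low pressure on the right).
Rotating 225° by 90° counterclockwise gives 135° — the wind blows toward the southeast.

135°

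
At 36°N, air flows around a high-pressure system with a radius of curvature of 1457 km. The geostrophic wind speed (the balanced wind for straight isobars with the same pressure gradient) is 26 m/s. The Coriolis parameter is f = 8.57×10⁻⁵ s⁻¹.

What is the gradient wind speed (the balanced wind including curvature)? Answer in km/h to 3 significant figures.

133 km/h

Around a high, pressure-gradient force acts outward with centrifugal, so Coriolis balances both:
fV = (1/ρ)|∂P/∂n| + V²/R  →  V² − fR·V + fR·V_g = 0
With fR = 8.57×10⁻⁵ × 1457×10³ m = 125 m/s:
V = [fR − √((fR)² − 4 fR V_g)]/2 = [125 − √(125² − 4×125×26)]/2 = 36.9 m/s
Supergeostrophic (V > V_g = 26 m/s), as expected around a high.
Converting: 36.9 m/s × 3.6 = 133 km/h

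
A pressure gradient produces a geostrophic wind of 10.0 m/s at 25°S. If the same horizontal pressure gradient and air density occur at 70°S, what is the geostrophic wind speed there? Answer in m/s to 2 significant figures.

4.5 m/s

With the same pressure gradient and density, V_g ∝ 1/f ∝ 1/sin φ.
V₂ = V₁ · sin φ₁ / sin φ₂ = 10.0 × sin 25° / sin 70°
V₂ = 10.0 × 0.4226/0.9397 = 4.5 m/s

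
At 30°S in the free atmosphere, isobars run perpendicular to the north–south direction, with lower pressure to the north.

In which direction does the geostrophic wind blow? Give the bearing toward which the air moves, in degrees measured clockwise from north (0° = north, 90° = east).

270°

The pressure-gradient force points toward the north (bearing 000°).
Geostrophic balance: in the Southern Hemisphere the Coriolis force deflects motion to the left, so the geostrophic wind blows 90° to the left of the pressure-gradient force (low pressure on the right).
Rotating 000° by 90° counterclockwise gives 270° — the wind blows toward the west.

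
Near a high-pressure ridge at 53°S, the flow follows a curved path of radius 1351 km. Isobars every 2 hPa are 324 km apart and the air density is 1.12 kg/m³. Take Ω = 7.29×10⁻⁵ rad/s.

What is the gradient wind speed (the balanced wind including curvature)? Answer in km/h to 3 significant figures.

Coriolis parameter at 53°S:
f = 2Ω sin φ = 2 × 7.29×10⁻⁵ × sin 53° = 1.16×10⁻⁴ s⁻¹
Pressure gradient: |∂P/∂n| = 200 Pa / 324000 m = 6.17×10⁻⁴ Pa/m
Geostrophic speed: V_g = |∂P/∂n|/(fρ) = 6.17×10⁻⁴/(1.16×10⁻⁴ × 1.12) = 4.73 m/s
Around a high, pressure-gradient force acts outward with centrifugal, so Coriolis balances both:
fV = (1/ρ)|∂P/∂n| + V²/R  →  V² − fR·V + fR·V_g = 0
With fR = 1.16×10⁻⁴ × 1351×10³ m = 157 m/s:
V = [fR − √((fR)² − 4 fR V_g)]/2 = [157 − √(157² − 4×157×4.73)]/2 = 4.88 m/s
Supergeostrophic (V > V_g = 4.73 m/s), as expected around a high.
Converting: 4.88 m/s × 3.6 = 17.6 km/h

17.6 km/h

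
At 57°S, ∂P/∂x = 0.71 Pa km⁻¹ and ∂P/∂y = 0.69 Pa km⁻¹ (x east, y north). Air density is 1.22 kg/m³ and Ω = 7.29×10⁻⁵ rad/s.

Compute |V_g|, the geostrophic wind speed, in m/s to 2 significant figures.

6.6 m/s

Coriolis parameter at 57°S:
f = 2Ω sin φ = 2 × 7.29×10⁻⁵ × sin 57° = 1.22×10⁻⁴ s⁻¹
In the Southern Hemisphere f is negative: f = −1.22×10⁻⁴ s⁻¹.
Component geostrophic relations (x east, y north):
u_g = −(1/(fρ)) ∂P/∂y,  v_g = (1/(fρ)) ∂P/∂x
u_g = −(0.69×10⁻³)/(−1.22×10⁻⁴ × 1.22) = 4.63 m/s;  v_g = (0.71×10⁻³)/(−1.22×10⁻⁴ × 1.22) = −4.76 m/s
|V_g| = √(u_g² + v_g²) = 6.64 m/s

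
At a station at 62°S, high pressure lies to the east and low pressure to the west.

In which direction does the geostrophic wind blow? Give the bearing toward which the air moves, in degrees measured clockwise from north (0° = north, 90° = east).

The pressure-gradient force points toward the west (bearing 270°).
Geostrophic balance: in the Southern Hemisphere the Coriolis force deflects motion to the left, so the geostrophic wind blows 90° to the left of the pressure-gradient force (low pressure on the right).
Rotating 270° by 90° counterclockwise gives 180° — the wind blows toward the south.

180°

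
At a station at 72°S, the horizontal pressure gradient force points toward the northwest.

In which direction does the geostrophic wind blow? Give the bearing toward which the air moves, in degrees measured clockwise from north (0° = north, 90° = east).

The pressure-gradient force points toward the northwest (bearing 315°).
Geostrophic balance: in the Southern Hemisphere the Coriolis force deflects motion to the left, so the geostrophic wind blows 90° to the left of the pressure-gradient force (low pressure on the right).
Rotating 315° by 90° counterclockwise gives 225° — the wind blows toward the southwest.

225°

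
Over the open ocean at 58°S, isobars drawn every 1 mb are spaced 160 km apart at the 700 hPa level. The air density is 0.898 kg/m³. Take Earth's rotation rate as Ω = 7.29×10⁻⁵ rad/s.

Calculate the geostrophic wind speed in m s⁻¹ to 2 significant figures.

Coriolis parameter at 58°S:
f = 2Ω sin φ = 2 × 7.29×10⁻⁵ × sin 58° = 1.24×10⁻⁴ s⁻¹
Pressure gradient: |∂P/∂n| = 100 Pa / 160000 m = 6.25×10⁻⁴ Pa/m
Geostrophic balance (pressure-gradient force = Coriolis force):
V_g = (1/(fρ)) |∂P/∂n| = 6.25×10⁻⁴ / (1.24×10⁻⁴ × 0.898) = 5.63 m/s

5.6 m s⁻¹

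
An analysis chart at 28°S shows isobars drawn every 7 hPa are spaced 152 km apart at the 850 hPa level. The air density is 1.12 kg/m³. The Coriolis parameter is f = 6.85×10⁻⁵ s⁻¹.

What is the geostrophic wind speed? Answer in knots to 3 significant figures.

117 knots

Pressure gradient: |∂P/∂n| = 700 Pa / 152000 m = 4.61×10⁻³ Pa/m
Geostrophic balance (pressure-gradient force = Coriolis force):
V_g = (1/(fρ)) |∂P/∂n| = 4.61×10⁻³ / (6.85×10⁻⁵ × 1.12) = 60.0 m/s
Converting: 60.0 m/s × 1.944 = 117 knots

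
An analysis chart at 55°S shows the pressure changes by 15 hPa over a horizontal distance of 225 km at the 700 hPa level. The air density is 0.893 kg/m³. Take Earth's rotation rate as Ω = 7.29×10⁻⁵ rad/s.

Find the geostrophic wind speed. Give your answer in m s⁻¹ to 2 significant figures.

Coriolis parameter at 55°S:
f = 2Ω sin φ = 2 × 7.29×10⁻⁵ × sin 55° = 1.19×10⁻⁴ s⁻¹
Pressure gradient: |∂P/∂n| = 1500 Pa / 225000 m = 6.67×10⁻³ Pa/m
Geostrophic balance (pressure-gradient force = Coriolis force):
V_g = (1/(fρ)) |∂P/∂n| = 6.67×10⁻³ / (1.19×10⁻⁴ × 0.893) = 62.5 m/s

63 m s⁻¹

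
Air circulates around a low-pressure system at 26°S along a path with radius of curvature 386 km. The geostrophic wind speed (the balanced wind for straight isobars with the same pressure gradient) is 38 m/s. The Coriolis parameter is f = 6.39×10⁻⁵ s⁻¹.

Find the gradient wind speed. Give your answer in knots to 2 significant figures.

Around a low, centrifugal force acts outward with Coriolis, so pressure-gradient force balances both:
(1/ρ)|∂P/∂n| = fV + V²/R  →  V² + fR·V − fR·V_g = 0
With fR = 6.39×10⁻⁵ × 386×10³ m = 24.7 m/s:
V = [−fR + √((fR)² + 4 fR V_g)]/2 = [−24.7 + √(24.7² + 4×24.7×38)]/2 = 20.7 m/s
Subgeostrophic (V < V_g = 38 m/s), as expected around a low.
Converting: 20.7 m/s × 1.944 = 40 knots

40 knots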